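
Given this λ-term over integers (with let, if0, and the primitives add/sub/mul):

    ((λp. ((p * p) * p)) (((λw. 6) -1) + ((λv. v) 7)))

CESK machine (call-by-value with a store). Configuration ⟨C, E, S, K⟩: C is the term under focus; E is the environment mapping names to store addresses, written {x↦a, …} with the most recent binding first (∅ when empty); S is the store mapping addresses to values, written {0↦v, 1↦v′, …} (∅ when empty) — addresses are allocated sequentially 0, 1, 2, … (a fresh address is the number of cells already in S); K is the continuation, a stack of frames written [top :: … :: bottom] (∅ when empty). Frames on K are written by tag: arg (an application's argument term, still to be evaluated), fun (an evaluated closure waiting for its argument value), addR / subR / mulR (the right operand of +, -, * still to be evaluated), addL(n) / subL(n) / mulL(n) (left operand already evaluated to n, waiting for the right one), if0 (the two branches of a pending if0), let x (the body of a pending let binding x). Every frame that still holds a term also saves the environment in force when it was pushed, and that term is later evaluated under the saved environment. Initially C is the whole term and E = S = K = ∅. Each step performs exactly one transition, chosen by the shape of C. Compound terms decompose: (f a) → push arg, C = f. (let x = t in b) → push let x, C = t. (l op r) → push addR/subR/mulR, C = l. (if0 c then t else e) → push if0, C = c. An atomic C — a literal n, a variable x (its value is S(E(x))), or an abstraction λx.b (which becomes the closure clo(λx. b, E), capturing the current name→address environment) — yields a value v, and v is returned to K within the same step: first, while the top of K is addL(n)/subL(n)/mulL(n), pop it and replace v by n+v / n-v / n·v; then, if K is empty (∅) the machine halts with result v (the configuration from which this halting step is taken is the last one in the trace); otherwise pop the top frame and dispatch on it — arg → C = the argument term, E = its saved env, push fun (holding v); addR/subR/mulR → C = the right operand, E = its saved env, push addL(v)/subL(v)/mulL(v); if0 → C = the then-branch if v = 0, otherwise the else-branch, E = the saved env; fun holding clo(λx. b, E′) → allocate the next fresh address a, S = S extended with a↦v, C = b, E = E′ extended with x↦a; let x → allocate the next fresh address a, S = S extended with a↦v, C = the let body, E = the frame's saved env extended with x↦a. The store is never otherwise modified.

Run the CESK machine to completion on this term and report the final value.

[0] [C=((λp. ((p * p) * p)) (((λw. 6) -1) + ((λv. v) 7))) | E=∅ | S=∅ | K=∅]
[1] [C=(λp. ((p * p) * p)) | E=∅ | S=∅ | K=[arg]]
[2] [C=(((λw. 6) -1) + ((λv. v) 7)) | E=∅ | S=∅ | K=[fun]]
[3] [C=((λw. 6) -1) | E=∅ | S=∅ | K=[addR :: fun]]
[4] [C=(λw. 6) | E=∅ | S=∅ | K=[arg :: addR :: fun]]
[5] [C=-1 | E=∅ | S=∅ | K=[fun :: addR :: fun]]
[6] [C=6 | E={w↦0} | S={0↦-1} | K=[addR :: fun]]
[7] [C=((λv. v) 7) | E=∅ | S={0↦-1} | K=[addL(6) :: fun]]
[8] [C=(λv. v) | E=∅ | S={0↦-1} | K=[arg :: addL(6) :: fun]]
[9] [C=7 | E=∅ | S={0↦-1} | K=[fun :: addL(6) :: fun]]
[10] [C=v | E={v↦1} | S={0↦-1, 1↦7} | K=[addL(6) :: fun]]
[11] [C=((p * p) * p) | E={p↦2} | S={0↦-1, 1↦7, 2↦13} | K=∅]
[12] [C=(p * p) | E={p↦2} | S={0↦-1, 1↦7, 2↦13} | K=[mulR]]
[13] [C=p | E={p↦2} | S={0↦-1, 1↦7, 2↦13} | K=[mulR :: mulR]]
[14] [C=p | E={p↦2} | S={0↦-1, 1↦7, 2↦13} | K=[mulL(13) :: mulR]]
[15] [C=p | E={p↦2} | S={0↦-1, 1↦7, 2↦13} | K=[mulL(169)]]
→ final value 2197

Answer: 2197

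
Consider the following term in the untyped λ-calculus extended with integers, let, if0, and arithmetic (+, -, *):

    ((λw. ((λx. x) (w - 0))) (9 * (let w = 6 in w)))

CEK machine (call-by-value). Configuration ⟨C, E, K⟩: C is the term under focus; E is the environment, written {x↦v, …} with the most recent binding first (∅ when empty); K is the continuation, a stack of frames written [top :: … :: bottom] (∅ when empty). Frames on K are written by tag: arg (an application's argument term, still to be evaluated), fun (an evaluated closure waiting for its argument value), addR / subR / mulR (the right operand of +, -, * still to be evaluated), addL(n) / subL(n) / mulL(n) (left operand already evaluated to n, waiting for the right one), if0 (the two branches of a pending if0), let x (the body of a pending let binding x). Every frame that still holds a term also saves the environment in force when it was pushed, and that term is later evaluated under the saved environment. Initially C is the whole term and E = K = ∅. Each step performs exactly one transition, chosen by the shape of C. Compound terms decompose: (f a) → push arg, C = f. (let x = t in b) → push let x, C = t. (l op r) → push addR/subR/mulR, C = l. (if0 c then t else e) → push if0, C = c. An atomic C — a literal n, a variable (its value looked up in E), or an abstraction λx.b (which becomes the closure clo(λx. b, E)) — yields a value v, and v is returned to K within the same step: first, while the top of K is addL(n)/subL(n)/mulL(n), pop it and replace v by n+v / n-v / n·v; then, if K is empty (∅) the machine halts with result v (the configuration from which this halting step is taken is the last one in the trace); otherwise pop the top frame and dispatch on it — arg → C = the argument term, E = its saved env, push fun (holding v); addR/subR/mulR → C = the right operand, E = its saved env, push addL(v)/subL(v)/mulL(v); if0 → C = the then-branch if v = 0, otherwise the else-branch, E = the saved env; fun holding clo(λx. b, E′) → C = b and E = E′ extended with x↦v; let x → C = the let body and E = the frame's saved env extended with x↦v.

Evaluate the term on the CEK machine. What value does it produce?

Answer: 54

Derivation:
step 0: <C=((λw. ((λx. x) (w - 0))) (9 * (let w = 6 in w))), E=∅, K=∅>
step 1: <C=(λw. ((λx. x) (w - 0))), E=∅, K=[arg]>
step 2: <C=(9 * (let w = 6 in w)), E=∅, K=[fun]>
step 3: <C=9, E=∅, K=[mulR :: fun]>
step 4: <C=(let w = 6 in w), E=∅, K=[mulL(9) :: fun]>
step 5: <C=6, E=∅, K=[let w :: mulL(9) :: fun]>
step 6: <C=w, E={w↦6}, K=[mulL(9) :: fun]>
step 7: <C=((λx. x) (w - 0)), E={w↦54}, K=∅>
step 8: <C=(λx. x), E={w↦54}, K=[arg]>
step 9: <C=(w - 0), E={w↦54}, K=[fun]>
step 10: <C=w, E={w↦54}, K=[subR :: fun]>
step 11: <C=0, E={w↦54}, K=[subL(54) :: fun]>
step 12: <C=x, E={x↦54, w↦54}, K=∅>
→ final value 54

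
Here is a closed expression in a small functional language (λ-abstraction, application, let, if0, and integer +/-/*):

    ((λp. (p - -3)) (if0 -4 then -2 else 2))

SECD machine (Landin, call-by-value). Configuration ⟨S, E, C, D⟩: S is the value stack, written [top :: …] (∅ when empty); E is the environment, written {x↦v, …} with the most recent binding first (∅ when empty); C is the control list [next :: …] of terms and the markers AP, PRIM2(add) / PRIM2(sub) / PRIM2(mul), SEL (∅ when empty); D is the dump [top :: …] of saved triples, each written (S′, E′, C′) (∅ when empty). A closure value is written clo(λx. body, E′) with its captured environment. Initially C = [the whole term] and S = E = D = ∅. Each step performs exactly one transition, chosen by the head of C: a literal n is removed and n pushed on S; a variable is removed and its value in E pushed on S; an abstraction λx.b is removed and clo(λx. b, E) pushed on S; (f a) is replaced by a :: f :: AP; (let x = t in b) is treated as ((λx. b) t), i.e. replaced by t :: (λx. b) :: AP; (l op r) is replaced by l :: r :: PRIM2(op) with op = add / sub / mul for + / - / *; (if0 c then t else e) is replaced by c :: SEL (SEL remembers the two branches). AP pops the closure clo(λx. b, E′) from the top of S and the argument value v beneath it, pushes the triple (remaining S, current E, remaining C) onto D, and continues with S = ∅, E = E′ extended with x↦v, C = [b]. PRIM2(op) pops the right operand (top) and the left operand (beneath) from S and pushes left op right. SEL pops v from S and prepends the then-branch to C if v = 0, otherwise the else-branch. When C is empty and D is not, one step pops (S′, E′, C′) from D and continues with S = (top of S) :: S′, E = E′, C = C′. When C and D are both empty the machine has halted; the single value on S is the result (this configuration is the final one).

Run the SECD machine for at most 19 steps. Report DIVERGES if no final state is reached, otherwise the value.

Answer: 5

Derivation:
t=0: [S=∅ | E=∅ | C=[((λp. (p - -3)) (if0 -4 then -2 else 2))] | D=∅]
t=1: [S=∅ | E=∅ | C=[(if0 -4 then -2 else 2) :: (λp. (p - -3)) :: AP] | D=∅]
t=2: [S=∅ | E=∅ | C=[-4 :: SEL :: (λp. (p - -3)) :: AP] | D=∅]
t=3: [S=[-4] | E=∅ | C=[SEL :: (λp. (p - -3)) :: AP] | D=∅]
t=4: [S=∅ | E=∅ | C=[2 :: (λp. (p - -3)) :: AP] | D=∅]
t=5: [S=[2] | E=∅ | C=[(λp. (p - -3)) :: AP] | D=∅]
t=6: [S=[clo(λp. (p - -3), ∅) :: 2] | E=∅ | C=[AP] | D=∅]
t=7: [S=∅ | E={p↦2} | C=[(p - -3)] | D=[(∅, ∅, ∅)]]
t=8: [S=∅ | E={p↦2} | C=[p :: -3 :: PRIM2(sub)] | D=[(∅, ∅, ∅)]]
t=9: [S=[2] | E={p↦2} | C=[-3 :: PRIM2(sub)] | D=[(∅, ∅, ∅)]]
t=10: [S=[-3 :: 2] | E={p↦2} | C=[PRIM2(sub)] | D=[(∅, ∅, ∅)]]
t=11: [S=[5] | E={p↦2} | C=∅ | D=[(∅, ∅, ∅)]]
t=12: [S=[5] | E=∅ | C=∅ | D=∅]
→ final value 5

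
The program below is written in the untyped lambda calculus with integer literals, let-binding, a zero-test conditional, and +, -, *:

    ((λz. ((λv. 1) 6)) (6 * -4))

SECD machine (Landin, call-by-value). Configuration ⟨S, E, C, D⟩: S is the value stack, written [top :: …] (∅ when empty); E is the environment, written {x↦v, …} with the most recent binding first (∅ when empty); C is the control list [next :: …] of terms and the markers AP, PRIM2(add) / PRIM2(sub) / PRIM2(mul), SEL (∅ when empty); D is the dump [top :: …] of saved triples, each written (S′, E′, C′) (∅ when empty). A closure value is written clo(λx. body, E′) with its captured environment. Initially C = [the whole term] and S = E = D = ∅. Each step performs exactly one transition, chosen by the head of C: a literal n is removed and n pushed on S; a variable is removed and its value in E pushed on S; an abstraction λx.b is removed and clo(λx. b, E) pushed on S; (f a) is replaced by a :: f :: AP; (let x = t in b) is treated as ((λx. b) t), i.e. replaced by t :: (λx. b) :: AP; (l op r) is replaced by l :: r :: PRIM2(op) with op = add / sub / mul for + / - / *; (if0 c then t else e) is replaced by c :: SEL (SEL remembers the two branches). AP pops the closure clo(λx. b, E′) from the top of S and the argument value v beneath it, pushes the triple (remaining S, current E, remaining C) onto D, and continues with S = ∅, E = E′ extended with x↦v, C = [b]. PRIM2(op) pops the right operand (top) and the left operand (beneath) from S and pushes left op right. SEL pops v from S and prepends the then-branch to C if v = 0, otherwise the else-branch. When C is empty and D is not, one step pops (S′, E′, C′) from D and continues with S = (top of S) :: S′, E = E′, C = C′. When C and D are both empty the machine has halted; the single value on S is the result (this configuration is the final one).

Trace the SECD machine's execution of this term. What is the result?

step 0: ⟨S=∅; E=∅; C=[((λz. ((λv. 1) 6)) (6 * -4))]; D=∅⟩
step 1: ⟨S=∅; E=∅; C=[(6 * -4) :: (λz. ((λv. 1) 6)) :: AP]; D=∅⟩
step 2: ⟨S=∅; E=∅; C=[6 :: -4 :: PRIM2(mul) :: (λz. ((λv. 1) 6)) :: AP]; D=∅⟩
step 3: ⟨S=[6]; E=∅; C=[-4 :: PRIM2(mul) :: (λz. ((λv. 1) 6)) :: AP]; D=∅⟩
step 4: ⟨S=[-4 :: 6]; E=∅; C=[PRIM2(mul) :: (λz. ((λv. 1) 6)) :: AP]; D=∅⟩
step 5: ⟨S=[-24]; E=∅; C=[(λz. ((λv. 1) 6)) :: AP]; D=∅⟩
step 6: ⟨S=[clo(λz. ((λv. 1) 6), ∅) :: -24]; E=∅; C=[AP]; D=∅⟩
step 7: ⟨S=∅; E={z↦-24}; C=[((λv. 1) 6)]; D=[(∅, ∅, ∅)]⟩
step 8: ⟨S=∅; E={z↦-24}; C=[6 :: (λv. 1) :: AP]; D=[(∅, ∅, ∅)]⟩
step 9: ⟨S=[6]; E={z↦-24}; C=[(λv. 1) :: AP]; D=[(∅, ∅, ∅)]⟩
step 10: ⟨S=[clo(λv. 1, {z↦-24}) :: 6]; E={z↦-24}; C=[AP]; D=[(∅, ∅, ∅)]⟩
step 11: ⟨S=∅; E={v↦6, z↦-24}; C=[1]; D=[(∅, {z↦-24}, ∅) :: (∅, ∅, ∅)]⟩
step 12: ⟨S=[1]; E={v↦6, z↦-24}; C=∅; D=[(∅, {z↦-24}, ∅) :: (∅, ∅, ∅)]⟩
step 13: ⟨S=[1]; E={z↦-24}; C=∅; D=[(∅, ∅, ∅)]⟩
step 14: ⟨S=[1]; E=∅; C=∅; D=∅⟩
→ final value 1

Answer: 1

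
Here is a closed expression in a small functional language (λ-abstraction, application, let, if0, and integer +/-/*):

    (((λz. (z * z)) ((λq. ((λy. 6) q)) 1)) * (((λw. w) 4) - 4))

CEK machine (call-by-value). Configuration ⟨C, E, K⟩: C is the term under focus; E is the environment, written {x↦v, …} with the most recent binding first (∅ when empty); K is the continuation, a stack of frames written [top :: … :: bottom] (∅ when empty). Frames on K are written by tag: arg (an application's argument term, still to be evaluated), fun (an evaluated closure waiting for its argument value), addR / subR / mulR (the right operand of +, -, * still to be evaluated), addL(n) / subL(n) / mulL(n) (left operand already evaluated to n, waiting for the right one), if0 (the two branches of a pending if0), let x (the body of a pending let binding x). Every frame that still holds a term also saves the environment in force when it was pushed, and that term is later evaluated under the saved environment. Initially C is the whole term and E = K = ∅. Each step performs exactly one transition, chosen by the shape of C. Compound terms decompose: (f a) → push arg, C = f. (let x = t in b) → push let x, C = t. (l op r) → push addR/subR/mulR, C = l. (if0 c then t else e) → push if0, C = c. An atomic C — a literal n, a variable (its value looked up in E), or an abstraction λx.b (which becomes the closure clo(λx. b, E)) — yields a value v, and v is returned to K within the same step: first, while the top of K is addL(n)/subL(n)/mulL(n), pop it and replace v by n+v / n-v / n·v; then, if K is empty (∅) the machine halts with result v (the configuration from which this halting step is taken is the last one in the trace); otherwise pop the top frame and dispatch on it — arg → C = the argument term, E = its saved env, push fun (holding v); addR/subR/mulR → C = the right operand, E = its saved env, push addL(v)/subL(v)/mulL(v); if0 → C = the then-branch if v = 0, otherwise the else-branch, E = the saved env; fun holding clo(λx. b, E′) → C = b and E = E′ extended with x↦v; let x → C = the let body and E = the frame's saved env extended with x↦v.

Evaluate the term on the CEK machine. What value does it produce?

[0] <C=(((λz. (z * z)) ((λq. ((λy. 6) q)) 1)) * (((λw. w) 4) - 4)), E=∅, K=∅>
[1] <C=((λz. (z * z)) ((λq. ((λy. 6) q)) 1)), E=∅, K=[mulR]>
[2] <C=(λz. (z * z)), E=∅, K=[arg :: mulR]>
[3] <C=((λq. ((λy. 6) q)) 1), E=∅, K=[fun :: mulR]>
[4] <C=(λq. ((λy. 6) q)), E=∅, K=[arg :: fun :: mulR]>
[5] <C=1, E=∅, K=[fun :: fun :: mulR]>
[6] <C=((λy. 6) q), E={q↦1}, K=[fun :: mulR]>
[7] <C=(λy. 6), E={q↦1}, K=[arg :: fun :: mulR]>
[8] <C=q, E={q↦1}, K=[fun :: fun :: mulR]>
[9] <C=6, E={y↦1, q↦1}, K=[fun :: mulR]>
[10] <C=(z * z), E={z↦6}, K=[mulR]>
[11] <C=z, E={z↦6}, K=[mulR :: mulR]>
[12] <C=z, E={z↦6}, K=[mulL(6) :: mulR]>
[13] <C=(((λw. w) 4) - 4), E=∅, K=[mulL(36)]>
[14] <C=((λw. w) 4), E=∅, K=[subR :: mulL(36)]>
[15] <C=(λw. w), E=∅, K=[arg :: subR :: mulL(36)]>
[16] <C=4, E=∅, K=[fun :: subR :: mulL(36)]>
[17] <C=w, E={w↦4}, K=[subR :: mulL(36)]>
[18] <C=4, E=∅, K=[subL(4) :: mulL(36)]>
→ final value 0

Answer: 0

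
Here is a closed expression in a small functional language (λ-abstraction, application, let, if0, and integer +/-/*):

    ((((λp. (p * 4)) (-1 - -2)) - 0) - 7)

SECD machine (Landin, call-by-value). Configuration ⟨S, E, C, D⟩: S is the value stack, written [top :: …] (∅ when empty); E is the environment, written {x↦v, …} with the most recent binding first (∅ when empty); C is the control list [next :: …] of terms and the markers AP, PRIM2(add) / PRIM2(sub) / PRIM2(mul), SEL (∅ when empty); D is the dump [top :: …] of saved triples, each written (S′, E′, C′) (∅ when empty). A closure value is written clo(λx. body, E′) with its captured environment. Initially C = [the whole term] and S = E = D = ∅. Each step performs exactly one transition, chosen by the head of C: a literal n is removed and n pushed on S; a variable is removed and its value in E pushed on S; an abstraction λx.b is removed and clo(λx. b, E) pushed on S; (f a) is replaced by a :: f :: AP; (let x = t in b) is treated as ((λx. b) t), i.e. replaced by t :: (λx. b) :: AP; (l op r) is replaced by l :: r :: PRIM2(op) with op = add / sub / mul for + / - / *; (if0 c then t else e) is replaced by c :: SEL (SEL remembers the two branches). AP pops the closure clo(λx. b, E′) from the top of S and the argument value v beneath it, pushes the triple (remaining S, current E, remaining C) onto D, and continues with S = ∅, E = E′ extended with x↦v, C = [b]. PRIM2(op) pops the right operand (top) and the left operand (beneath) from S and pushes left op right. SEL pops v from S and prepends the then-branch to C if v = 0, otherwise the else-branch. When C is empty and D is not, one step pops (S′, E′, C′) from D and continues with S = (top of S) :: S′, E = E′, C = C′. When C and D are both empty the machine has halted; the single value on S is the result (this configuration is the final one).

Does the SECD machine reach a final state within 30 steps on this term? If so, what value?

Answer: -3

Execution trace:
t=0: <S=∅, E=∅, C=[((((λp. (p * 4)) (-1 - -2)) - 0) - 7)], D=∅>
t=1: <S=∅, E=∅, C=[(((λp. (p * 4)) (-1 - -2)) - 0) :: 7 :: PRIM2(sub)], D=∅>
t=2: <S=∅, E=∅, C=[((λp. (p * 4)) (-1 - -2)) :: 0 :: PRIM2(sub) :: 7 :: PRIM2(sub)], D=∅>
t=3: <S=∅, E=∅, C=[(-1 - -2) :: (λp. (p * 4)) :: AP :: 0 :: PRIM2(sub) :: 7 :: PRIM2(sub)], D=∅>
t=4: <S=∅, E=∅, C=[-1 :: -2 :: PRIM2(sub) :: (λp. (p * 4)) :: AP :: 0 :: PRIM2(sub) :: 7 :: PRIM2(sub)], D=∅>
t=5: <S=[-1], E=∅, C=[-2 :: PRIM2(sub) :: (λp. (p * 4)) :: AP :: 0 :: PRIM2(sub) :: 7 :: PRIM2(sub)], D=∅>
t=6: <S=[-2 :: -1], E=∅, C=[PRIM2(sub) :: (λp. (p * 4)) :: AP :: 0 :: PRIM2(sub) :: 7 :: PRIM2(sub)], D=∅>
t=7: <S=[1], E=∅, C=[(λp. (p * 4)) :: AP :: 0 :: PRIM2(sub) :: 7 :: PRIM2(sub)], D=∅>
t=8: <S=[clo(λp. (p * 4), ∅) :: 1], E=∅, C=[AP :: 0 :: PRIM2(sub) :: 7 :: PRIM2(sub)], D=∅>
t=9: <S=∅, E={p↦1}, C=[(p * 4)], D=[(∅, ∅, [0 :: PRIM2(sub) :: 7 :: PRIM2(sub)])]>
t=10: <S=∅, E={p↦1}, C=[p :: 4 :: PRIM2(mul)], D=[(∅, ∅, [0 :: PRIM2(sub) :: 7 :: PRIM2(sub)])]>
t=11: <S=[1], E={p↦1}, C=[4 :: PRIM2(mul)], D=[(∅, ∅, [0 :: PRIM2(sub) :: 7 :: PRIM2(sub)])]>
t=12: <S=[4 :: 1], E={p↦1}, C=[PRIM2(mul)], D=[(∅, ∅, [0 :: PRIM2(sub) :: 7 :: PRIM2(sub)])]>
t=13: <S=[4], E={p↦1}, C=∅, D=[(∅, ∅, [0 :: PRIM2(sub) :: 7 :: PRIM2(sub)])]>
t=14: <S=[4], E=∅, C=[0 :: PRIM2(sub) :: 7 :: PRIM2(sub)], D=∅>
t=15: <S=[0 :: 4], E=∅, C=[PRIM2(sub) :: 7 :: PRIM2(sub)], D=∅>
t=16: <S=[4], E=∅, C=[7 :: PRIM2(sub)], D=∅>
t=17: <S=[7 :: 4], E=∅, C=[PRIM2(sub)], D=∅>
t=18: <S=[-3], E=∅, C=∅, D=∅>
→ final value -3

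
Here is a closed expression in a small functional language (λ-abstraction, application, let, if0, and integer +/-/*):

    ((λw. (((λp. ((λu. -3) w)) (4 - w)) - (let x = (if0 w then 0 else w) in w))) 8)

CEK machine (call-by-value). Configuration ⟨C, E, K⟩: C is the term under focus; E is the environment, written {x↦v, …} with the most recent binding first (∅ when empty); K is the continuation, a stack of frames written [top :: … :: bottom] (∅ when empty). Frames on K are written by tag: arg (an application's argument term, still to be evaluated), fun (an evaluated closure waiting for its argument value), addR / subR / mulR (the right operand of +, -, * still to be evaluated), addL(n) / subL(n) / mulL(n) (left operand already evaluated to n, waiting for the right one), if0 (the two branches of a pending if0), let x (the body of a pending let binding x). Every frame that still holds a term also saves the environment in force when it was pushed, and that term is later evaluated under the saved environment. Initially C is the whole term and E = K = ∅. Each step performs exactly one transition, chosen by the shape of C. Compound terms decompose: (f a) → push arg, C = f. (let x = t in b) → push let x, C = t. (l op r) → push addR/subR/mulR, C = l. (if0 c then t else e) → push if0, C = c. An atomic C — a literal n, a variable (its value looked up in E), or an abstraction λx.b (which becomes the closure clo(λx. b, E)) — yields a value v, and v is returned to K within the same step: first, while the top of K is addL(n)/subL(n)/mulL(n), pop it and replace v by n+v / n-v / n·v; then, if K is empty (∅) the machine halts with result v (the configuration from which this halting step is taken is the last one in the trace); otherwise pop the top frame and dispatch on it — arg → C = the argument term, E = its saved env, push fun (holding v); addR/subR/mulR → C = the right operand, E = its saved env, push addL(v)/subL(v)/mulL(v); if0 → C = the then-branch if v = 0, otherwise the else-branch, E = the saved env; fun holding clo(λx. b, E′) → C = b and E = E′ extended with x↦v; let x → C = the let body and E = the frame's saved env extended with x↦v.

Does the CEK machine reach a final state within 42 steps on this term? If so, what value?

0. <C=((λw. (((λp. ((λu. -3) w)) (4 - w)) - (let x = (if0 w then 0 else w) in w))) 8), E=∅, K=∅>
1. <C=(λw. (((λp. ((λu. -3) w)) (4 - w)) - (let x = (if0 w then 0 else w) in w))), E=∅, K=[arg]>
2. <C=8, E=∅, K=[fun]>
3. <C=(((λp. ((λu. -3) w)) (4 - w)) - (let x = (if0 w then 0 else w) in w)), E={w↦8}, K=∅>
4. <C=((λp. ((λu. -3) w)) (4 - w)), E={w↦8}, K=[subR]>
5. <C=(λp. ((λu. -3) w)), E={w↦8}, K=[arg :: subR]>
6. <C=(4 - w), E={w↦8}, K=[fun :: subR]>
7. <C=4, E={w↦8}, K=[subR :: fun :: subR]>
8. <C=w, E={w↦8}, K=[subL(4) :: fun :: subR]>
9. <C=((λu. -3) w), E={p↦-4, w↦8}, K=[subR]>
10. <C=(λu. -3), E={p↦-4, w↦8}, K=[arg :: subR]>
11. <C=w, E={p↦-4, w↦8}, K=[fun :: subR]>
12. <C=-3, E={u↦8, p↦-4, w↦8}, K=[subR]>
13. <C=(let x = (if0 w then 0 else w) in w), E={w↦8}, K=[subL(-3)]>
14. <C=(if0 w then 0 else w), E={w↦8}, K=[let x :: subL(-3)]>
15. <C=w, E={w↦8}, K=[if0 :: let x :: subL(-3)]>
16. <C=w, E={w↦8}, K=[let x :: subL(-3)]>
17. <C=w, E={x↦8, w↦8}, K=[subL(-3)]>
→ final value -11

Answer: -11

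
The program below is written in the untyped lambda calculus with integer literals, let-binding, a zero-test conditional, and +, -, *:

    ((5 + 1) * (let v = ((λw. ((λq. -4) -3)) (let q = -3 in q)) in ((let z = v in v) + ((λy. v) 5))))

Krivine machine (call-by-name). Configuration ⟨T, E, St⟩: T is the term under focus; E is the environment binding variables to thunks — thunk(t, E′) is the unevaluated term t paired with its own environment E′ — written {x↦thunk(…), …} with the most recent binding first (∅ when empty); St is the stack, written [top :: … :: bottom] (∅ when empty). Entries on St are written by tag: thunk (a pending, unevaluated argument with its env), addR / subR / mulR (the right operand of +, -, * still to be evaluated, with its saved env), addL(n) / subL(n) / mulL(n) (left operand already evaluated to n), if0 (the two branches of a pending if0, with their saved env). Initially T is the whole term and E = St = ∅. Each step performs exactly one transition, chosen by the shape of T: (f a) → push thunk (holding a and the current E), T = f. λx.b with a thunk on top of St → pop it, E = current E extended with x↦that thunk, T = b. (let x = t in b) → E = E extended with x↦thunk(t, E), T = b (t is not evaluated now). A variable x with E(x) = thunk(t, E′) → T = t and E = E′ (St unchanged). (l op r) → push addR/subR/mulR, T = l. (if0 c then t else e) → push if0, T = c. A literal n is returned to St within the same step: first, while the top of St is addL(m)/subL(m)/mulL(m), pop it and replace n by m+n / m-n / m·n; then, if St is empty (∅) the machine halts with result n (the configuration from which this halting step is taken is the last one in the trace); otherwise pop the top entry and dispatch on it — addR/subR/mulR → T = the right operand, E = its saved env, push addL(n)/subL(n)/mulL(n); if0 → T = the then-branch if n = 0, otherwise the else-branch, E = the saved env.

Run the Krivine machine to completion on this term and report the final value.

[0] [T=((5 + 1) * (let v = ((λw. ((λq. -4) -3)) (let q = -3 in q)) in ((let z = v in v) + ((λy. v) 5)))) | E=∅ | St=∅]
[1] [T=(5 + 1) | E=∅ | St=[mulR]]
[2] [T=5 | E=∅ | St=[addR :: mulR]]
[3] [T=1 | E=∅ | St=[addL(5) :: mulR]]
[4] [T=(let v = ((λw. ((λq. -4) -3)) (let q = -3 in q)) in ((let z = v in v) + ((λy. v) 5))) | E=∅ | St=[mulL(6)]]
[5] [T=((let z = v in v) + ((λy. v) 5)) | E={v↦thunk(((λw. ((λq. -4) -3)) (let q = -3 in q)), ∅)} | St=[mulL(6)]]
[6] [T=(let z = v in v) | E={v↦thunk(((λw. ((λq. -4) -3)) (let q = -3 in q)), ∅)} | St=[addR :: mulL(6)]]
[7] [T=v | E={z↦thunk(v, {v↦thunk(((λw. ((λq. -4) -3)) (let q = -3 in q)), ∅)}), v↦thunk(((λw. ((λq. -4) -3)) (let q = -3 in q)), ∅)} | St=[addR :: mulL(6)]]
[8] [T=((λw. ((λq. -4) -3)) (let q = -3 in q)) | E=∅ | St=[addR :: mulL(6)]]
[9] [T=(λw. ((λq. -4) -3)) | E=∅ | St=[thunk :: addR :: mulL(6)]]
[10] [T=((λq. -4) -3) | E={w↦thunk((let q = -3 in q), ∅)} | St=[addR :: mulL(6)]]
[11] [T=(λq. -4) | E={w↦thunk((let q = -3 in q), ∅)} | St=[thunk :: addR :: mulL(6)]]
[12] [T=-4 | E={q↦thunk(-3, {w↦thunk((let q = -3 in q), ∅)}), w↦thunk((let q = -3 in q), ∅)} | St=[addR :: mulL(6)]]
[13] [T=((λy. v) 5) | E={v↦thunk(((λw. ((λq. -4) -3)) (let q = -3 in q)), ∅)} | St=[addL(-4) :: mulL(6)]]
[14] [T=(λy. v) | E={v↦thunk(((λw. ((λq. -4) -3)) (let q = -3 in q)), ∅)} | St=[thunk :: addL(-4) :: mulL(6)]]
[15] [T=v | E={y↦thunk(5, {v↦thunk(((λw. ((λq. -4) -3)) (let q = -3 in q)), ∅)}), v↦thunk(((λw. ((λq. -4) -3)) (let q = -3 in q)), ∅)} | St=[addL(-4) :: mulL(6)]]
[16] [T=((λw. ((λq. -4) -3)) (let q = -3 in q)) | E=∅ | St=[addL(-4) :: mulL(6)]]
[17] [T=(λw. ((λq. -4) -3)) | E=∅ | St=[thunk :: addL(-4) :: mulL(6)]]
[18] [T=((λq. -4) -3) | E={w↦thunk((let q = -3 in q), ∅)} | St=[addL(-4) :: mulL(6)]]
[19] [T=(λq. -4) | E={w↦thunk((let q = -3 in q), ∅)} | St=[thunk :: addL(-4) :: mulL(6)]]
[20] [T=-4 | E={q↦thunk(-3, {w↦thunk((let q = -3 in q), ∅)}), w↦thunk((let q = -3 in q), ∅)} | St=[addL(-4) :: mulL(6)]]
→ final value -48

Answer: -48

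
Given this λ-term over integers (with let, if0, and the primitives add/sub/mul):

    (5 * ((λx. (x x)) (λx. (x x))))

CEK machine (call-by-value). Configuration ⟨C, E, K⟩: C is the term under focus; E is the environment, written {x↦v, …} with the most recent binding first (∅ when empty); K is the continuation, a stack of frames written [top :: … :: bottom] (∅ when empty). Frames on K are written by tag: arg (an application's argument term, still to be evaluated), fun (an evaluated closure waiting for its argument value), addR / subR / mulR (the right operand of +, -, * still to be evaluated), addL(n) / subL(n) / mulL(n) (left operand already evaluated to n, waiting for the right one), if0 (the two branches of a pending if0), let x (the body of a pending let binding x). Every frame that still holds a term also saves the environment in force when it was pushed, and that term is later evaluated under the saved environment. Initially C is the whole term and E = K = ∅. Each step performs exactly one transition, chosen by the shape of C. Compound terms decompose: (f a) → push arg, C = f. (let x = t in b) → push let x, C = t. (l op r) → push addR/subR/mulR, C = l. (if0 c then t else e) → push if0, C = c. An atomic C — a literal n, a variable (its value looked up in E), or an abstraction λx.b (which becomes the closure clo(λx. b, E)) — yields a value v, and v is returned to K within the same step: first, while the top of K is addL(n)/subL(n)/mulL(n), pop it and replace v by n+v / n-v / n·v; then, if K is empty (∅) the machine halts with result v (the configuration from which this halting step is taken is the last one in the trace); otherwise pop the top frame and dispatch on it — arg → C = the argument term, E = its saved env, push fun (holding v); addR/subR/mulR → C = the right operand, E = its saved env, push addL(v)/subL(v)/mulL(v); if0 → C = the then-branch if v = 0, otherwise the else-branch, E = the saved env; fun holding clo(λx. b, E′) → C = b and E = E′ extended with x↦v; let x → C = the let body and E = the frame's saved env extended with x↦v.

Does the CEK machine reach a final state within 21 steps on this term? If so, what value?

t=0: ⟨C=(5 * ((λx. (x x)) (λx. (x x)))); E=∅; K=∅⟩
t=1: ⟨C=5; E=∅; K=[mulR]⟩
t=2: ⟨C=((λx. (x x)) (λx. (x x))); E=∅; K=[mulL(5)]⟩
t=3: ⟨C=(λx. (x x)); E=∅; K=[arg :: mulL(5)]⟩
t=4: ⟨C=(λx. (x x)); E=∅; K=[fun :: mulL(5)]⟩
t=5: ⟨C=(x x); E={x↦clo(λx. (x x), ∅)}; K=[mulL(5)]⟩
t=6: ⟨C=x; E={x↦clo(λx. (x x), ∅)}; K=[arg :: mulL(5)]⟩
t=7: ⟨C=x; E={x↦clo(λx. (x x), ∅)}; K=[fun :: mulL(5)]⟩
… configuration repeats with period 3 (steps 5–7 recur indefinitely) …

Answer: DIVERGES (no final state within 21 steps)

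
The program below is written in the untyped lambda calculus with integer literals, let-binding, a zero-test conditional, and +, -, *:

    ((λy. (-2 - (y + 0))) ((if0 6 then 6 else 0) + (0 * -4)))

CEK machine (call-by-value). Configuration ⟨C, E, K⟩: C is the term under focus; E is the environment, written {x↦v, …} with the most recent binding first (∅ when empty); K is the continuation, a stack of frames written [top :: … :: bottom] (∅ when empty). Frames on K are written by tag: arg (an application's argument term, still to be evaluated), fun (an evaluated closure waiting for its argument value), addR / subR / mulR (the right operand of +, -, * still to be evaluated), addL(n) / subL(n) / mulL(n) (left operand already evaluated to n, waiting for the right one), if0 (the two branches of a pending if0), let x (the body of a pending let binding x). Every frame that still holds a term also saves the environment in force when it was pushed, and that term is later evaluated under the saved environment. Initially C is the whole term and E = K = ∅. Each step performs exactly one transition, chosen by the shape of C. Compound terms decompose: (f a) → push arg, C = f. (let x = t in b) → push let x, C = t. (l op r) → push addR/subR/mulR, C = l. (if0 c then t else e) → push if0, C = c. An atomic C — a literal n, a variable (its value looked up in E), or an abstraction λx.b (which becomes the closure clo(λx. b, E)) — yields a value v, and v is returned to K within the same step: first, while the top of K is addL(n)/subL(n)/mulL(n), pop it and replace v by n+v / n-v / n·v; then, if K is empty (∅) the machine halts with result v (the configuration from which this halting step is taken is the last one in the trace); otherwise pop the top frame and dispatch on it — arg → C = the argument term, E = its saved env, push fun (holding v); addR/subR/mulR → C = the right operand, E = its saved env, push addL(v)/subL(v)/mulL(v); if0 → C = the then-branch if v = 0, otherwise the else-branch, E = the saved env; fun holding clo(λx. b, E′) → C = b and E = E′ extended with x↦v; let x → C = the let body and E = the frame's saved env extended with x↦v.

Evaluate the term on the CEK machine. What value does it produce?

[0] <C=((λy. (-2 - (y + 0))) ((if0 6 then 6 else 0) + (0 * -4))), E=∅, K=∅>
[1] <C=(λy. (-2 - (y + 0))), E=∅, K=[arg]>
[2] <C=((if0 6 then 6 else 0) + (0 * -4)), E=∅, K=[fun]>
[3] <C=(if0 6 then 6 else 0), E=∅, K=[addR :: fun]>
[4] <C=6, E=∅, K=[if0 :: addR :: fun]>
[5] <C=0, E=∅, K=[addR :: fun]>
[6] <C=(0 * -4), E=∅, K=[addL(0) :: fun]>
[7] <C=0, E=∅, K=[mulR :: addL(0) :: fun]>
[8] <C=-4, E=∅, K=[mulL(0) :: addL(0) :: fun]>
[9] <C=(-2 - (y + 0)), E={y↦0}, K=∅>
[10] <C=-2, E={y↦0}, K=[subR]>
[11] <C=(y + 0), E={y↦0}, K=[subL(-2)]>
[12] <C=y, E={y↦0}, K=[addR :: subL(-2)]>
[13] <C=0, E={y↦0}, K=[addL(0) :: subL(-2)]>
→ final value -2

Answer: -2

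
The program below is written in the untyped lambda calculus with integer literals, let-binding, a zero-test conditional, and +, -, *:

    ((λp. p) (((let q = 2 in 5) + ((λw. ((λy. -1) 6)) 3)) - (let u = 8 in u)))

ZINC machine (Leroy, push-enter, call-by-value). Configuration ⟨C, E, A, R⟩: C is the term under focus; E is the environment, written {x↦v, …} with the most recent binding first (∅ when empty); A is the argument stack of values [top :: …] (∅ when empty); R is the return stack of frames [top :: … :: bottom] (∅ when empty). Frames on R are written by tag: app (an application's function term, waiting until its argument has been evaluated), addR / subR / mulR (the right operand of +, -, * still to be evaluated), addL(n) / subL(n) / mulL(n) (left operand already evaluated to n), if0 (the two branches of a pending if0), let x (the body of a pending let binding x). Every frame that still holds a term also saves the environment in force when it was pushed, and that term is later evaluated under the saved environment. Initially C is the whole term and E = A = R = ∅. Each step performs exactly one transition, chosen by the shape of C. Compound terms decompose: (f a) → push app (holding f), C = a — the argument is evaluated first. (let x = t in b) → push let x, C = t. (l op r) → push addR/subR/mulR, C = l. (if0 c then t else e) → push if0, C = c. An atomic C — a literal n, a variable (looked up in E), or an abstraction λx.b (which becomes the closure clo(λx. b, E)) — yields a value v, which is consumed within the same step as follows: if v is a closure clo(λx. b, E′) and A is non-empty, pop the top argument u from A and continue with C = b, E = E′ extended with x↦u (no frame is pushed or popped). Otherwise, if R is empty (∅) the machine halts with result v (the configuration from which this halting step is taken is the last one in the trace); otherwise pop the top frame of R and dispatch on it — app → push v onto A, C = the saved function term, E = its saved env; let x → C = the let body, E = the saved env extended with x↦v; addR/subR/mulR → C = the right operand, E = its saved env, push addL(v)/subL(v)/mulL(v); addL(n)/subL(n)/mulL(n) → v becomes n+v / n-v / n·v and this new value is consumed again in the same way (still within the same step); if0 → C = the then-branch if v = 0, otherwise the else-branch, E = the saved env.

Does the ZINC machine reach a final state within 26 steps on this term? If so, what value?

Answer: -4

Execution trace:
t=0: ⟨C=((λp. p) (((let q = 2 in 5) + ((λw. ((λy. -1) 6)) 3)) - (let u = 8 in u))); E=∅; A=∅; R=∅⟩
t=1: ⟨C=(((let q = 2 in 5) + ((λw. ((λy. -1) 6)) 3)) - (let u = 8 in u)); E=∅; A=∅; R=[app]⟩
t=2: ⟨C=((let q = 2 in 5) + ((λw. ((λy. -1) 6)) 3)); E=∅; A=∅; R=[subR :: app]⟩
t=3: ⟨C=(let q = 2 in 5); E=∅; A=∅; R=[addR :: subR :: app]⟩
t=4: ⟨C=2; E=∅; A=∅; R=[let q :: addR :: subR :: app]⟩
t=5: ⟨C=5; E={q↦2}; A=∅; R=[addR :: subR :: app]⟩
t=6: ⟨C=((λw. ((λy. -1) 6)) 3); E=∅; A=∅; R=[addL(5) :: subR :: app]⟩
t=7: ⟨C=3; E=∅; A=∅; R=[app :: addL(5) :: subR :: app]⟩
t=8: ⟨C=(λw. ((λy. -1) 6)); E=∅; A=[3]; R=[addL(5) :: subR :: app]⟩
t=9: ⟨C=((λy. -1) 6); E={w↦3}; A=∅; R=[addL(5) :: subR :: app]⟩
t=10: ⟨C=6; E={w↦3}; A=∅; R=[app :: addL(5) :: subR :: app]⟩
t=11: ⟨C=(λy. -1); E={w↦3}; A=[6]; R=[addL(5) :: subR :: app]⟩
t=12: ⟨C=-1; E={y↦6, w↦3}; A=∅; R=[addL(5) :: subR :: app]⟩
t=13: ⟨C=(let u = 8 in u); E=∅; A=∅; R=[subL(4) :: app]⟩
t=14: ⟨C=8; E=∅; A=∅; R=[let u :: subL(4) :: app]⟩
t=15: ⟨C=u; E={u↦8}; A=∅; R=[subL(4) :: app]⟩
t=16: ⟨C=(λp. p); E=∅; A=[-4]; R=∅⟩
t=17: ⟨C=p; E={p↦-4}; A=∅; R=∅⟩
→ final value -4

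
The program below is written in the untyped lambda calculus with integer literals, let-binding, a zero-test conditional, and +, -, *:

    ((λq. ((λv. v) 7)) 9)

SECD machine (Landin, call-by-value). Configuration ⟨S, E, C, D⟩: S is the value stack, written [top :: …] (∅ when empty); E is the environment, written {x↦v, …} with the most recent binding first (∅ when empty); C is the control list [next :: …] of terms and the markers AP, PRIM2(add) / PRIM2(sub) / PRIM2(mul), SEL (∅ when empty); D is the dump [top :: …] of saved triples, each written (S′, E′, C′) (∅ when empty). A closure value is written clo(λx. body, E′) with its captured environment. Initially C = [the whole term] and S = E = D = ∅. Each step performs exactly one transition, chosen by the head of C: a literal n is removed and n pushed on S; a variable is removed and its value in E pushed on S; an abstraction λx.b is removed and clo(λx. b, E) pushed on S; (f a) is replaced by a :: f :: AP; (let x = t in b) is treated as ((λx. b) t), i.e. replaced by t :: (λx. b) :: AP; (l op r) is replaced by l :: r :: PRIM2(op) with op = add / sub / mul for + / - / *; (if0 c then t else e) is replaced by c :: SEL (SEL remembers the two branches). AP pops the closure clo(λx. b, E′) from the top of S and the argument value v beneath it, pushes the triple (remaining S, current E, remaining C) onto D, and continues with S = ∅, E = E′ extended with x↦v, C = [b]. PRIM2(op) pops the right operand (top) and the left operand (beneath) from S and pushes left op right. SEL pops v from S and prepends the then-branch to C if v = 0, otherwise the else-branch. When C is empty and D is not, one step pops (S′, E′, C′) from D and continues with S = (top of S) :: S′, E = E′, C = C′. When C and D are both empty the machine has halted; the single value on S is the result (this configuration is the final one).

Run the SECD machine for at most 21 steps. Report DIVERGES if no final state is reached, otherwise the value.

Answer: 7

Execution trace:
[0] ⟨S=∅; E=∅; C=[((λq. ((λv. v) 7)) 9)]; D=∅⟩
[1] ⟨S=∅; E=∅; C=[9 :: (λq. ((λv. v) 7)) :: AP]; D=∅⟩
[2] ⟨S=[9]; E=∅; C=[(λq. ((λv. v) 7)) :: AP]; D=∅⟩
[3] ⟨S=[clo(λq. ((λv. v) 7), ∅) :: 9]; E=∅; C=[AP]; D=∅⟩
[4] ⟨S=∅; E={q↦9}; C=[((λv. v) 7)]; D=[(∅, ∅, ∅)]⟩
[5] ⟨S=∅; E={q↦9}; C=[7 :: (λv. v) :: AP]; D=[(∅, ∅, ∅)]⟩
[6] ⟨S=[7]; E={q↦9}; C=[(λv. v) :: AP]; D=[(∅, ∅, ∅)]⟩
[7] ⟨S=[clo(λv. v, {q↦9}) :: 7]; E={q↦9}; C=[AP]; D=[(∅, ∅, ∅)]⟩
[8] ⟨S=∅; E={v↦7, q↦9}; C=[v]; D=[(∅, {q↦9}, ∅) :: (∅, ∅, ∅)]⟩
[9] ⟨S=[7]; E={v↦7, q↦9}; C=∅; D=[(∅, {q↦9}, ∅) :: (∅, ∅, ∅)]⟩
[10] ⟨S=[7]; E={q↦9}; C=∅; D=[(∅, ∅, ∅)]⟩
[11] ⟨S=[7]; E=∅; C=∅; D=∅⟩
→ final value 7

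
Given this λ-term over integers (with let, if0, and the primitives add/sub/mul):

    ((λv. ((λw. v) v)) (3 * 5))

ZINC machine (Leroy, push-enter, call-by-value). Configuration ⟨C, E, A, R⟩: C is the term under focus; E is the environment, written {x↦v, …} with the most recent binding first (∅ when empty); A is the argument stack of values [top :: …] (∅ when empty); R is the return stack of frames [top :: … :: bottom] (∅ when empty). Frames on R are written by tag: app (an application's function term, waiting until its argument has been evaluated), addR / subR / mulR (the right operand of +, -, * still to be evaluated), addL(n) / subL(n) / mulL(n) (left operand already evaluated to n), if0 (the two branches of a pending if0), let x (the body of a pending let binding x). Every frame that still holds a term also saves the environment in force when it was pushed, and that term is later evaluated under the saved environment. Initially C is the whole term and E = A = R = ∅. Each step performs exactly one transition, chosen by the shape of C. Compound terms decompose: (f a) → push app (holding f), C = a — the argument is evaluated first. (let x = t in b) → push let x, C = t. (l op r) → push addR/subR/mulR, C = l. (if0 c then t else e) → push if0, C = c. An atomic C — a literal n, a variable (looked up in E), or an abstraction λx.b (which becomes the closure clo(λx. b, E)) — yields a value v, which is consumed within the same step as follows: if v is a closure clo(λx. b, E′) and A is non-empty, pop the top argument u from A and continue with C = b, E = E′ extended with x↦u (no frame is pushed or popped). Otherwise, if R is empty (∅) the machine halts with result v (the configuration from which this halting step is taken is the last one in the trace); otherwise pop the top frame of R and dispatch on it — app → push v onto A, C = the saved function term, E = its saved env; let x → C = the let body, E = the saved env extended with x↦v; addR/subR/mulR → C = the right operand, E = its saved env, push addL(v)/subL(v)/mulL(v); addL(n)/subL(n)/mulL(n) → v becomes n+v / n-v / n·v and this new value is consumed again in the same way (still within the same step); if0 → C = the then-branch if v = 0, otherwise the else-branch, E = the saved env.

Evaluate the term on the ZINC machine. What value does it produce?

Answer: 15

Execution trace:
t=0: <C=((λv. ((λw. v) v)) (3 * 5)), E=∅, A=∅, R=∅>
t=1: <C=(3 * 5), E=∅, A=∅, R=[app]>
t=2: <C=3, E=∅, A=∅, R=[mulR :: app]>
t=3: <C=5, E=∅, A=∅, R=[mulL(3) :: app]>
t=4: <C=(λv. ((λw. v) v)), E=∅, A=[15], R=∅>
t=5: <C=((λw. v) v), E={v↦15}, A=∅, R=∅>
t=6: <C=v, E={v↦15}, A=∅, R=[app]>
t=7: <C=(λw. v), E={v↦15}, A=[15], R=∅>
t=8: <C=v, E={w↦15, v↦15}, A=∅, R=∅>
→ final value 15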